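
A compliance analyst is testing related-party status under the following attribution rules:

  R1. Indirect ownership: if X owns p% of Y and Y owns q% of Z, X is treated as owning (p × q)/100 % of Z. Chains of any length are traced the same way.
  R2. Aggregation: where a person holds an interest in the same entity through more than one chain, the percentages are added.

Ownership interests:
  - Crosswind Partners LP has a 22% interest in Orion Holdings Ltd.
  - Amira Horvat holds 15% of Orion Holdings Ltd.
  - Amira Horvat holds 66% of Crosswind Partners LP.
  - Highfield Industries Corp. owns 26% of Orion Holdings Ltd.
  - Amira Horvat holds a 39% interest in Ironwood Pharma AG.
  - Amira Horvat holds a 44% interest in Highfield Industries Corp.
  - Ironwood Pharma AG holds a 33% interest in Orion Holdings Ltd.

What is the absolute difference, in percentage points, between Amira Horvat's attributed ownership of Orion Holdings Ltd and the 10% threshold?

Chain via Ironwood Pharma AG (R1): 39% × 33% = 12.87% of Orion Holdings Ltd.
Chain via Crosswind Partners LP (R1): 66% × 22% = 14.52% of Orion Holdings Ltd.
Chain via Highfield Industries Corp. (R1): 44% × 26% = 11.44% of Orion Holdings Ltd.
Direct interest in Orion Holdings Ltd: 15%.
Aggregating (R2): 12.87% + 14.52% + 11.44% + 15% = 53.83%.
53.83% exceeds the 10% threshold by 43.83 percentage points.

43.83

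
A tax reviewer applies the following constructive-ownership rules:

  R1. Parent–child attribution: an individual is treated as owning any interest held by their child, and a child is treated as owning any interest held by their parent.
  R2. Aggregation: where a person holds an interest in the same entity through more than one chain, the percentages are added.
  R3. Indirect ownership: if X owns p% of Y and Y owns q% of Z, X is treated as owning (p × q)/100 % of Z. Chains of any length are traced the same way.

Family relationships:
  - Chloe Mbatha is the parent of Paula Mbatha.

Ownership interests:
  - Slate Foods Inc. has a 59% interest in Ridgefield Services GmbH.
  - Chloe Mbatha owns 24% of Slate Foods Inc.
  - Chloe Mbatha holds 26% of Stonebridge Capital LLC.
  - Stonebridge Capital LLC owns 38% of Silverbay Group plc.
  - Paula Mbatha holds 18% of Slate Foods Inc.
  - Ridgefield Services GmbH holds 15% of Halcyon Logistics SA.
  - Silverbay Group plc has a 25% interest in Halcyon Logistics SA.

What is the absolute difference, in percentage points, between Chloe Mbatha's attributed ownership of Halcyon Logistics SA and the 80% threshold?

By parent–child attribution (R1), Chloe Mbatha is treated as also owning Paula Mbatha's interest in Slate Foods Inc, giving 24% + 18% = 42%.
Chain via Slate Foods Inc. → Ridgefield Services GmbH (R3): 42% × 59% × 15% = 3.717% of Halcyon Logistics SA.
Chain via Stonebridge Capital LLC → Silverbay Group plc (R3): 26% × 38% × 25% = 2.47% of Halcyon Logistics SA.
Aggregating (R2): 3.717% + 2.47% = 6.187%.
6.187% falls short of the 80% threshold by 73.813 percentage points.

73.813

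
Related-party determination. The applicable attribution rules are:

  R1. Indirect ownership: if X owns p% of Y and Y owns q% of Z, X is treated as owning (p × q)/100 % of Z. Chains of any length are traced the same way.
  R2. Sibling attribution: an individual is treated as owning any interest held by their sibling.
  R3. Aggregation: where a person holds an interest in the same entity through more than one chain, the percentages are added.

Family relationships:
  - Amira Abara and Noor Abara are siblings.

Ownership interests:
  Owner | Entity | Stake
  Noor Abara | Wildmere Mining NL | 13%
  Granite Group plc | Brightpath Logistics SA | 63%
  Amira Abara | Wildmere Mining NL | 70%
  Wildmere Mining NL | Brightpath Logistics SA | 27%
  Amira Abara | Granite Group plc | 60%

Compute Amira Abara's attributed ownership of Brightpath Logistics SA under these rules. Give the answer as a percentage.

By sibling attribution (R2), Amira Abara is treated as also owning Noor Abara's interest in Wildmere Mining NL, giving 70% + 13% = 83%.
Chain via Wildmere Mining NL (R1): 83% × 27% = 22.41% of Brightpath Logistics SA.
Chain via Granite Group plc (R1): 60% × 63% = 37.8% of Brightpath Logistics SA.
Aggregating (R3): 22.41% + 37.8% = 60.21%.

60.21%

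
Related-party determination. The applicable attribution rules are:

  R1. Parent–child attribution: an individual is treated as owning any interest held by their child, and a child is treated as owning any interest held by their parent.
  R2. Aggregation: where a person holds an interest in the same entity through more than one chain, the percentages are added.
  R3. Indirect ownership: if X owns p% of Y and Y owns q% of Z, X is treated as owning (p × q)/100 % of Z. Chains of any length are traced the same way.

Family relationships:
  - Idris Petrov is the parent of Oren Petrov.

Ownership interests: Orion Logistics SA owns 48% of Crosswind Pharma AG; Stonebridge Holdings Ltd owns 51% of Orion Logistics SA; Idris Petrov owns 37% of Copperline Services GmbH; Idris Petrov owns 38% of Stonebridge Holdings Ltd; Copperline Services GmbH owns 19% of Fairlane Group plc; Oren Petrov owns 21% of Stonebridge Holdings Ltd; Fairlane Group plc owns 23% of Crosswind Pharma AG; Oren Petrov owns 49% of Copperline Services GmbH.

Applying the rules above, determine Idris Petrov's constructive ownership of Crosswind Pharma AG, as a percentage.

By parent–child attribution (R1), Idris Petrov is treated as also owning Oren Petrov's interest in Stonebridge Holdings Ltd, giving 38% + 21% = 59%.
By parent–child attribution (R1), Idris Petrov is treated as also owning Oren Petrov's interest in Copperline Services GmbH, giving 37% + 49% = 86%.
Chain via Stonebridge Holdings Ltd → Orion Logistics SA (R3): 59% × 51% × 48% = 14.4432% of Crosswind Pharma AG.
Chain via Copperline Services GmbH → Fairlane Group plc (R3): 86% × 19% × 23% = 3.7582% of Crosswind Pharma AG.
Aggregating (R2): 14.4432% + 3.7582% = 18.2014%.

18.2014%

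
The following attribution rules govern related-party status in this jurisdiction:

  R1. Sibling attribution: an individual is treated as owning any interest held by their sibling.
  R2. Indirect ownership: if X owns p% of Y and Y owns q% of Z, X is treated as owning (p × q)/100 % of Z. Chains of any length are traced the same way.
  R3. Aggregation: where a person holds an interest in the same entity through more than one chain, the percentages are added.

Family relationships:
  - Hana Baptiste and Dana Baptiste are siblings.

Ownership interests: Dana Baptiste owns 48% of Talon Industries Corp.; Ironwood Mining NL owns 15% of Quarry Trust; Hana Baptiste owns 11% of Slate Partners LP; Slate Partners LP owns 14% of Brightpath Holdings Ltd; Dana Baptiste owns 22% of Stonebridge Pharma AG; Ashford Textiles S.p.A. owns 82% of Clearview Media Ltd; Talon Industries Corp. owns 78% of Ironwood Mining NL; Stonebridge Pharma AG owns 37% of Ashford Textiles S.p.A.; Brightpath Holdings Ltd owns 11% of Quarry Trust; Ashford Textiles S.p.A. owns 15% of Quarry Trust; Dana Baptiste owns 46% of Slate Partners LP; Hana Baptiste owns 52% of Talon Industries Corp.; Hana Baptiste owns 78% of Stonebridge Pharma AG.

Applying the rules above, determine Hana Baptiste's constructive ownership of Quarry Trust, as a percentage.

18.1278%

By sibling attribution (R1), Hana Baptiste is treated as also owning Dana Baptiste's interest in Talon Industries Corp, giving 52% + 48% = 100%.
By sibling attribution (R1), Hana Baptiste is treated as also owning Dana Baptiste's interest in Slate Partners LP, giving 11% + 46% = 57%.
By sibling attribution (R1), Hana Baptiste is treated as also owning Dana Baptiste's interest in Stonebridge Pharma AG, giving 78% + 22% = 100%.
Chain via Talon Industries Corp. → Ironwood Mining NL (R2): 100% × 78% × 15% = 11.7% of Quarry Trust.
Chain via Slate Partners LP → Brightpath Holdings Ltd (R2): 57% × 14% × 11% = 0.8778% of Quarry Trust.
Chain via Stonebridge Pharma AG → Ashford Textiles S.p.A. (R2): 100% × 37% × 15% = 5.55% of Quarry Trust.
Aggregating (R3): 11.7% + 0.8778% + 5.55% = 18.1278%.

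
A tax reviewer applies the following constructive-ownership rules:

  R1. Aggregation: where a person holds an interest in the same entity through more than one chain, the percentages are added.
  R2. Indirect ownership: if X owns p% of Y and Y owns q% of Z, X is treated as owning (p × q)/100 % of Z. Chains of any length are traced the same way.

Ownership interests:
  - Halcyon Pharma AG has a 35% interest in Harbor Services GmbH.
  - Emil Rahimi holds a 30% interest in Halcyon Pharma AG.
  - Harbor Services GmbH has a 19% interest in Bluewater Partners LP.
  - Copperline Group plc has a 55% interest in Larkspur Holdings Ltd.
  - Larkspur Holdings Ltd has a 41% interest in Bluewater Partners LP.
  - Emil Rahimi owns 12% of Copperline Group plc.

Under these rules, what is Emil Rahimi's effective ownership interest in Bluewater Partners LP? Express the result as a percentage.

Chain via Halcyon Pharma AG → Harbor Services GmbH (R2): 30% × 35% × 19% = 1.995% of Bluewater Partners LP.
Chain via Copperline Group plc → Larkspur Holdings Ltd (R2): 12% × 55% × 41% = 2.706% of Bluewater Partners LP.
Aggregating (R1): 1.995% + 2.706% = 4.701%.

4.701%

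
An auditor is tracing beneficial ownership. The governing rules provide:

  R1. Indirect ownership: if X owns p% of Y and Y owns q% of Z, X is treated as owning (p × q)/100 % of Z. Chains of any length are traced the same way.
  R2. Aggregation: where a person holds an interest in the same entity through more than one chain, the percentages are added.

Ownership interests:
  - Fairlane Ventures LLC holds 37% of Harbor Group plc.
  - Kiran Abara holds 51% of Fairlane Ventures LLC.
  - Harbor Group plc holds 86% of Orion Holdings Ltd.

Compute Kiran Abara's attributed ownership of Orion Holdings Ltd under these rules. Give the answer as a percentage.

Chain via Fairlane Ventures LLC → Harbor Group plc (R1): 51% × 37% × 86% = 16.2282% of Orion Holdings Ltd.

16.2282%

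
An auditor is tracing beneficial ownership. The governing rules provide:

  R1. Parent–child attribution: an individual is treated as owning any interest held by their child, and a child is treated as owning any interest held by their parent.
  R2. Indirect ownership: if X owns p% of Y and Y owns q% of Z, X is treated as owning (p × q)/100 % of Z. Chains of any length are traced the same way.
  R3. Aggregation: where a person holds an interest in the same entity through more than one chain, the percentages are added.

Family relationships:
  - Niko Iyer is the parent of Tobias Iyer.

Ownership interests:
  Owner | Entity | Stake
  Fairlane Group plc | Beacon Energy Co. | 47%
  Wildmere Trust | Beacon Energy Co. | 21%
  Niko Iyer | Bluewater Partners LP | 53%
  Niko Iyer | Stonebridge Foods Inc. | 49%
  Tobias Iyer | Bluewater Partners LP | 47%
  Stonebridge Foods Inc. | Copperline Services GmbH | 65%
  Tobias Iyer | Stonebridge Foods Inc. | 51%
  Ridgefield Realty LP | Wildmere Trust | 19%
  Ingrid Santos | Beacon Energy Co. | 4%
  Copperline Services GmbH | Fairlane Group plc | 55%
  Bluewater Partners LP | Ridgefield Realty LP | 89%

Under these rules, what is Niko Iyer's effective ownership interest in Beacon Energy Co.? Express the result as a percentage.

By parent–child attribution (R1), Niko Iyer is treated as also owning Tobias Iyer's interest in Bluewater Partners LP, giving 53% + 47% = 100%.
By parent–child attribution (R1), Niko Iyer is treated as also owning Tobias Iyer's interest in Stonebridge Foods Inc, giving 49% + 51% = 100%.
Chain via Bluewater Partners LP → Ridgefield Realty LP → Wildmere Trust (R2): 100% × 89% × 19% × 21% = 3.5511% of Beacon Energy Co.
Chain via Stonebridge Foods Inc. → Copperline Services GmbH → Fairlane Group plc (R2): 100% × 65% × 55% × 47% = 16.8025% of Beacon Energy Co.
Aggregating (R3): 3.5511% + 16.8025% = 20.3536%.

20.3536%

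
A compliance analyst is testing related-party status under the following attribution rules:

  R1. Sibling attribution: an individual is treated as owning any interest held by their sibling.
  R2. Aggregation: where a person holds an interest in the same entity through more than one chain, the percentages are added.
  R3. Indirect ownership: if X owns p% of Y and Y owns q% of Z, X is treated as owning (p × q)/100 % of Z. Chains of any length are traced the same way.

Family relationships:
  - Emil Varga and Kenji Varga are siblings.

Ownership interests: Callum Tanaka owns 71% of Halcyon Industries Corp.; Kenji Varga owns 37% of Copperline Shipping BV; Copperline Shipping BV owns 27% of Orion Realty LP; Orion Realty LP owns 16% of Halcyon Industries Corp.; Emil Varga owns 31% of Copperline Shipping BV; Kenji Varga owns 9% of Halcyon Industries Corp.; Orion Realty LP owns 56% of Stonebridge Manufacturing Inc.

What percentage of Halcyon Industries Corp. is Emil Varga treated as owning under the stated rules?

11.9376%

By sibling attribution (R1), Emil Varga is treated as also owning Kenji Varga's interest in Copperline Shipping BV, giving 31% + 37% = 68%.
By sibling attribution (R1), Emil Varga is treated as owning Kenji Varga's 9% interest in Halcyon Industries Corp.
Chain via Copperline Shipping BV → Orion Realty LP (R3): 68% × 27% × 16% = 2.9376% of Halcyon Industries Corp.
Direct interest in Halcyon Industries Corp: 9%.
Aggregating (R2): 2.9376% + 9% = 11.9376%.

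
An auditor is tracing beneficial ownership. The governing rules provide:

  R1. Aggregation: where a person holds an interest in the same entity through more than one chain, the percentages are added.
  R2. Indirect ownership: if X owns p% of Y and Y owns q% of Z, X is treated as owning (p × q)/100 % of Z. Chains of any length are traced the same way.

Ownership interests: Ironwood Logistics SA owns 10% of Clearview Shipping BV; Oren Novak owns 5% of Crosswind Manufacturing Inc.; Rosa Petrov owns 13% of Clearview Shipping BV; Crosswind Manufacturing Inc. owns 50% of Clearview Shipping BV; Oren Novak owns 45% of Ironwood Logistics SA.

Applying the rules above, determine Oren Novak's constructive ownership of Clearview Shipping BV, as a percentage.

Chain via Ironwood Logistics SA (R2): 45% × 10% = 4.5% of Clearview Shipping BV.
Chain via Crosswind Manufacturing Inc. (R2): 5% × 50% = 2.5% of Clearview Shipping BV.
Aggregating (R1): 4.5% + 2.5% = 7%.

7%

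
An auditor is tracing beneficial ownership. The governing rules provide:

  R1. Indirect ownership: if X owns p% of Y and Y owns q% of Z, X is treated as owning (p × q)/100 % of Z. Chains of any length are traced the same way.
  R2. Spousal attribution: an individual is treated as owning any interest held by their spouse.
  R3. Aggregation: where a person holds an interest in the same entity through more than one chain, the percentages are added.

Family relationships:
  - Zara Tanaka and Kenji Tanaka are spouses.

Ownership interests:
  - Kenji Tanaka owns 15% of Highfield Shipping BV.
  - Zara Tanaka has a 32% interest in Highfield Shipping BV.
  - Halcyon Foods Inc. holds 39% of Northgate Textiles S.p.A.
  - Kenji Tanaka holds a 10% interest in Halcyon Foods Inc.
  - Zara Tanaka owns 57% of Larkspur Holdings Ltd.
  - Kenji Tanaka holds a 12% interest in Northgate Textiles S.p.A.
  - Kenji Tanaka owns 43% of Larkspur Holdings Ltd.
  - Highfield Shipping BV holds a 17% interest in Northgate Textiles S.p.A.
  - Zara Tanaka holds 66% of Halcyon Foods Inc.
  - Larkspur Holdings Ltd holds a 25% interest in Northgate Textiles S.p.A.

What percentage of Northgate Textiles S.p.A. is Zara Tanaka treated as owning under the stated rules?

74.63%

By spousal attribution (R2), Zara Tanaka is treated as also owning Kenji Tanaka's interest in Highfield Shipping BV, giving 32% + 15% = 47%.
By spousal attribution (R2), Zara Tanaka is treated as also owning Kenji Tanaka's interest in Halcyon Foods Inc, giving 66% + 10% = 76%.
By spousal attribution (R2), Zara Tanaka is treated as also owning Kenji Tanaka's interest in Larkspur Holdings Ltd, giving 57% + 43% = 100%.
By spousal attribution (R2), Zara Tanaka is treated as owning Kenji Tanaka's 12% interest in Northgate Textiles S.p.A.
Chain via Highfield Shipping BV (R1): 47% × 17% = 7.99% of Northgate Textiles S.p.A.
Chain via Halcyon Foods Inc. (R1): 76% × 39% = 29.64% of Northgate Textiles S.p.A.
Chain via Larkspur Holdings Ltd (R1): 100% × 25% = 25% of Northgate Textiles S.p.A.
Direct interest in Northgate Textiles S.p.A: 12%.
Aggregating (R3): 7.99% + 29.64% + 25% + 12% = 74.63%.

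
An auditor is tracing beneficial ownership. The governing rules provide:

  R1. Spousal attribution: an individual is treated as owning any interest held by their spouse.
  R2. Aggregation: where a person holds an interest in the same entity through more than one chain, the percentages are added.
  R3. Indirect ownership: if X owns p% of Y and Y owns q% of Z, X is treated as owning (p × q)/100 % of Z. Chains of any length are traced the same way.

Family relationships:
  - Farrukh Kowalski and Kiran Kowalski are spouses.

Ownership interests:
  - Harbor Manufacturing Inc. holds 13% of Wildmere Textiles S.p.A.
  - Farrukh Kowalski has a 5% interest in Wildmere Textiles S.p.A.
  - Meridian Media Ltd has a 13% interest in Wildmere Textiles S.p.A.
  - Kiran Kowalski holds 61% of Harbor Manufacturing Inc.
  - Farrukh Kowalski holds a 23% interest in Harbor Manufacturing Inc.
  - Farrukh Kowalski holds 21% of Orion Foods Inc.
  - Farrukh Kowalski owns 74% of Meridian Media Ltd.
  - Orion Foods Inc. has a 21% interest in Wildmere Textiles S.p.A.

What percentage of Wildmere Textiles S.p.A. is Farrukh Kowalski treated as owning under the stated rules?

By spousal attribution (R1), Farrukh Kowalski is treated as also owning Kiran Kowalski's interest in Harbor Manufacturing Inc, giving 23% + 61% = 84%.
Chain via Meridian Media Ltd (R3): 74% × 13% = 9.62% of Wildmere Textiles S.p.A.
Chain via Orion Foods Inc. (R3): 21% × 21% = 4.41% of Wildmere Textiles S.p.A.
Chain via Harbor Manufacturing Inc. (R3): 84% × 13% = 10.92% of Wildmere Textiles S.p.A.
Direct interest in Wildmere Textiles S.p.A: 5%.
Aggregating (R2): 9.62% + 4.41% + 10.92% + 5% = 29.95%.

29.95%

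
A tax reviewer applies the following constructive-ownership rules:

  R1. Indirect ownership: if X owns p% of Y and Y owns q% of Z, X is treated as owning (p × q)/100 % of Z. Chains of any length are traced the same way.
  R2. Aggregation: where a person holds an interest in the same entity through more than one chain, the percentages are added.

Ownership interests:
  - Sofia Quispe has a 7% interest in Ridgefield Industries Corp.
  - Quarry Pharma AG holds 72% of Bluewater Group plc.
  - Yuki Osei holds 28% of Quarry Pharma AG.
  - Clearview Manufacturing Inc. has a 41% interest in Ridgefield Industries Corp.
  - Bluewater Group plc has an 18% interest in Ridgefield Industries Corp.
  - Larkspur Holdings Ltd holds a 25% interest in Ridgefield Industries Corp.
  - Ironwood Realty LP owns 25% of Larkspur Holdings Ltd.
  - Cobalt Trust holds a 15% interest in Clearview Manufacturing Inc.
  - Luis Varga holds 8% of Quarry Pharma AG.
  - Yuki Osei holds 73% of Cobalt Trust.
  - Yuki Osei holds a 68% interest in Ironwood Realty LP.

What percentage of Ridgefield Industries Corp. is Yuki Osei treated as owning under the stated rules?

Chain via Quarry Pharma AG → Bluewater Group plc (R1): 28% × 72% × 18% = 3.6288% of Ridgefield Industries Corp.
Chain via Ironwood Realty LP → Larkspur Holdings Ltd (R1): 68% × 25% × 25% = 4.25% of Ridgefield Industries Corp.
Chain via Cobalt Trust → Clearview Manufacturing Inc. (R1): 73% × 15% × 41% = 4.4895% of Ridgefield Industries Corp.
Aggregating (R2): 3.6288% + 4.25% + 4.4895% = 12.3683%.

12.3683%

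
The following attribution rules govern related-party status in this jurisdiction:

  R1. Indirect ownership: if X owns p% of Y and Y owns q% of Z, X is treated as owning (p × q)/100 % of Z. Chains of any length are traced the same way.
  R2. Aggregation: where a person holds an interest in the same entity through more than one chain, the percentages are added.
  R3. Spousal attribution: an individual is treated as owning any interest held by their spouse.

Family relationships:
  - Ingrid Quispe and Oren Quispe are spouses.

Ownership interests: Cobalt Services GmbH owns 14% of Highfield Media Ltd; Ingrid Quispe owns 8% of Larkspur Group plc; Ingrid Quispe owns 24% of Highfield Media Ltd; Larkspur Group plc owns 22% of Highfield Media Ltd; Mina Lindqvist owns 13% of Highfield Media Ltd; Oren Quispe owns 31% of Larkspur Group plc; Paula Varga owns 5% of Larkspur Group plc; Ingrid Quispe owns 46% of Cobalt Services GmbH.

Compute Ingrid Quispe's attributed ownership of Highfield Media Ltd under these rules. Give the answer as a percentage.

39.02%

By spousal attribution (R3), Ingrid Quispe is treated as also owning Oren Quispe's interest in Larkspur Group plc, giving 8% + 31% = 39%.
Chain via Cobalt Services GmbH (R1): 46% × 14% = 6.44% of Highfield Media Ltd.
Chain via Larkspur Group plc (R1): 39% × 22% = 8.58% of Highfield Media Ltd.
Direct interest in Highfield Media Ltd: 24%.
Aggregating (R2): 6.44% + 8.58% + 24% = 39.02%.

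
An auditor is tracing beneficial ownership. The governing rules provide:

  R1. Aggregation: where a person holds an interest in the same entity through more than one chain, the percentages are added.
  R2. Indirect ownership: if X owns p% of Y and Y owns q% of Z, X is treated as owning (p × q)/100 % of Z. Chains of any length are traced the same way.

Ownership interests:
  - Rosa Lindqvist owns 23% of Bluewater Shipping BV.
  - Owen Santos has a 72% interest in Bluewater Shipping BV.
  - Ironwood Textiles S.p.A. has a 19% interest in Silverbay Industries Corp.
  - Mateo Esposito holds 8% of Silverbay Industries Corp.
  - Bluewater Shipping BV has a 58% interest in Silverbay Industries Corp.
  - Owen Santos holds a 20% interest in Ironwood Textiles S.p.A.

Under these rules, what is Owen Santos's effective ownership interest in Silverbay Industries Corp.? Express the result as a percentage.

45.56%

Chain via Ironwood Textiles S.p.A. (R2): 20% × 19% = 3.8% of Silverbay Industries Corp.
Chain via Bluewater Shipping BV (R2): 72% × 58% = 41.76% of Silverbay Industries Corp.
Aggregating (R1): 3.8% + 41.76% = 45.56%.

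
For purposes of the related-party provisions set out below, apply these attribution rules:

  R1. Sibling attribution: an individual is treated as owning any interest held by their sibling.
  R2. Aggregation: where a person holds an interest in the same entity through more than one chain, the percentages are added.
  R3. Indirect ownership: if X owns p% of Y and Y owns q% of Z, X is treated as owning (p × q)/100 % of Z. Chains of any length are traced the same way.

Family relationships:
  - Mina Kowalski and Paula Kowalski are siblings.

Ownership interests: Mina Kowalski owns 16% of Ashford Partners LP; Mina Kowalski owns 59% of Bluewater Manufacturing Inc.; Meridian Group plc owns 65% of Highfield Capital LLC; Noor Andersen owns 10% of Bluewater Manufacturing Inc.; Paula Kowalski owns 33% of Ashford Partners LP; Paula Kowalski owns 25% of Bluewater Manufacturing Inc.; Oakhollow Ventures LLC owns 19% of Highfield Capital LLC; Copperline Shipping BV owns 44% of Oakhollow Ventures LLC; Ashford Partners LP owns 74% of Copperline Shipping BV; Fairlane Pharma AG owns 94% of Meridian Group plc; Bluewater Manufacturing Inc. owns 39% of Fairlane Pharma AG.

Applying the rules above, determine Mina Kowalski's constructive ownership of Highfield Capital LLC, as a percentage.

23.047696%

By sibling attribution (R1), Mina Kowalski is treated as also owning Paula Kowalski's interest in Ashford Partners LP, giving 16% + 33% = 49%.
By sibling attribution (R1), Mina Kowalski is treated as also owning Paula Kowalski's interest in Bluewater Manufacturing Inc, giving 59% + 25% = 84%.
Chain via Ashford Partners LP → Copperline Shipping BV → Oakhollow Ventures LLC (R3): 49% × 74% × 44% × 19% = 3.031336% of Highfield Capital LLC.
Chain via Bluewater Manufacturing Inc. → Fairlane Pharma AG → Meridian Group plc (R3): 84% × 39% × 94% × 65% = 20.01636% of Highfield Capital LLC.
Aggregating (R2): 3.031336% + 20.01636% = 23.047696%.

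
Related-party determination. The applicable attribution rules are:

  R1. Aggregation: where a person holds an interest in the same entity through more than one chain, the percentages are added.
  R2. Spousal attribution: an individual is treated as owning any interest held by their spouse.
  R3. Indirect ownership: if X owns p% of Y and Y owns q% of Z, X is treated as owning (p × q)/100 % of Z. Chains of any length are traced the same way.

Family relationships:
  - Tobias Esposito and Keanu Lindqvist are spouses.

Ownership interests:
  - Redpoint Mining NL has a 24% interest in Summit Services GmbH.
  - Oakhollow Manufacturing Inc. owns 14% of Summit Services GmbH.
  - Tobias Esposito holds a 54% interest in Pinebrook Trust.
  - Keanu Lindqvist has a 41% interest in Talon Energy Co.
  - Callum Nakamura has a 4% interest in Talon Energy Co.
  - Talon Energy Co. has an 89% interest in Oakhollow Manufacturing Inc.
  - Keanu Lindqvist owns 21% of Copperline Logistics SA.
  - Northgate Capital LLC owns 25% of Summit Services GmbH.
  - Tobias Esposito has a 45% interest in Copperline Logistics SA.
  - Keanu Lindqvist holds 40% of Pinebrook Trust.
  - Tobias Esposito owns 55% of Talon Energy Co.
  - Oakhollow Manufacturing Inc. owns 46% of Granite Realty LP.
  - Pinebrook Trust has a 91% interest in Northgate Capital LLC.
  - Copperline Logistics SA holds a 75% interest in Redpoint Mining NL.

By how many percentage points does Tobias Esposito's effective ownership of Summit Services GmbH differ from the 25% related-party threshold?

By spousal attribution (R2), Tobias Esposito is treated as also owning Keanu Lindqvist's interest in Pinebrook Trust, giving 54% + 40% = 94%.
By spousal attribution (R2), Tobias Esposito is treated as also owning Keanu Lindqvist's interest in Talon Energy Co, giving 55% + 41% = 96%.
By spousal attribution (R2), Tobias Esposito is treated as also owning Keanu Lindqvist's interest in Copperline Logistics SA, giving 45% + 21% = 66%.
Chain via Pinebrook Trust → Northgate Capital LLC (R3): 94% × 91% × 25% = 21.385% of Summit Services GmbH.
Chain via Talon Energy Co. → Oakhollow Manufacturing Inc. (R3): 96% × 89% × 14% = 11.9616% of Summit Services GmbH.
Chain via Copperline Logistics SA → Redpoint Mining NL (R3): 66% × 75% × 24% = 11.88% of Summit Services GmbH.
Aggregating (R1): 21.385% + 11.9616% + 11.88% = 45.2266%.
45.2266% exceeds the 25% threshold by 20.2266 percentage points.

20.2266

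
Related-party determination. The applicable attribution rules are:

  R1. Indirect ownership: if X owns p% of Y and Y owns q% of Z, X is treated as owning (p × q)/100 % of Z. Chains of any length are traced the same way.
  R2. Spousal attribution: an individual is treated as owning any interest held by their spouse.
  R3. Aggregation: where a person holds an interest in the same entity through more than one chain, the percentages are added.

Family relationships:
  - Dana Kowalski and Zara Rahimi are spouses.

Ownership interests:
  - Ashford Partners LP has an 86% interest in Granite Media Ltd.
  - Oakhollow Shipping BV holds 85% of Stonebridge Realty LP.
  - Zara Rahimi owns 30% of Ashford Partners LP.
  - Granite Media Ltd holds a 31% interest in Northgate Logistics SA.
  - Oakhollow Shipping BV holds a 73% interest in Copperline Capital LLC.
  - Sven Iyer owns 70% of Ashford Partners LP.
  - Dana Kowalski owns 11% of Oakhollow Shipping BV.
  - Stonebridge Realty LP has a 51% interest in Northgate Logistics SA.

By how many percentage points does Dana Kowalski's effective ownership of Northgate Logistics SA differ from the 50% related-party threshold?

37.2335

By spousal attribution (R2), Dana Kowalski is treated as owning Zara Rahimi's 30% interest in Ashford Partners LP.
Chain via Oakhollow Shipping BV → Stonebridge Realty LP (R1): 11% × 85% × 51% = 4.7685% of Northgate Logistics SA.
Chain via Ashford Partners LP → Granite Media Ltd (R1): 30% × 86% × 31% = 7.998% of Northgate Logistics SA.
Aggregating (R3): 4.7685% + 7.998% = 12.7665%.
12.7665% falls short of the 50% threshold by 37.2335 percentage points.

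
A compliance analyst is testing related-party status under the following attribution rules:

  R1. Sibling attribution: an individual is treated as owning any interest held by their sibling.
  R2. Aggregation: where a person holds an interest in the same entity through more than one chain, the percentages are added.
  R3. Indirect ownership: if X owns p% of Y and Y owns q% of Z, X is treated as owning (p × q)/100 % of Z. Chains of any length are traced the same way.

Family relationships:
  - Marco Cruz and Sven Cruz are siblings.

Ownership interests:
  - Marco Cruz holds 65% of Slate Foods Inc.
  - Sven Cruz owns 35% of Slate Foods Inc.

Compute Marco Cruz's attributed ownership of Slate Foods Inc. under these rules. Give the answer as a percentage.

100%

By sibling attribution (R1), Marco Cruz is treated as also owning Sven Cruz's interest in Slate Foods Inc, giving 65% + 35% = 100%.
Direct interest in Slate Foods Inc: 100%.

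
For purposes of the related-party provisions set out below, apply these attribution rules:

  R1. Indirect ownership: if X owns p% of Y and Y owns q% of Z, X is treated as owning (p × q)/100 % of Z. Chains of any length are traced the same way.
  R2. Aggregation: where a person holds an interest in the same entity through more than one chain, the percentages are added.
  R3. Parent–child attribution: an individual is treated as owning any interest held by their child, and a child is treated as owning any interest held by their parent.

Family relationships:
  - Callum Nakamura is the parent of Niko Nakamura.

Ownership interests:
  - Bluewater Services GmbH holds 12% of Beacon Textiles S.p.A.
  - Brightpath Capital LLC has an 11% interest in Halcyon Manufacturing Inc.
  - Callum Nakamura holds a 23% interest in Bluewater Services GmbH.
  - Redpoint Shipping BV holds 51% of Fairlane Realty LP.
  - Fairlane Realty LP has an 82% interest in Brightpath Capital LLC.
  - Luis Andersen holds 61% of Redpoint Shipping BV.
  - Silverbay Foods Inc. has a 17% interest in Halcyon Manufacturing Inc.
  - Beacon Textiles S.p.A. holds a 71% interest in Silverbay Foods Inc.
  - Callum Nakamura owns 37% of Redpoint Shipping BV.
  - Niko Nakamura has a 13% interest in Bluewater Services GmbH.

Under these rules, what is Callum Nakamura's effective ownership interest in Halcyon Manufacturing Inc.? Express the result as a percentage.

By parent–child attribution (R3), Callum Nakamura is treated as also owning Niko Nakamura's interest in Bluewater Services GmbH, giving 23% + 13% = 36%.
Chain via Redpoint Shipping BV → Fairlane Realty LP → Brightpath Capital LLC (R1): 37% × 51% × 82% × 11% = 1.702074% of Halcyon Manufacturing Inc.
Chain via Bluewater Services GmbH → Beacon Textiles S.p.A. → Silverbay Foods Inc. (R1): 36% × 12% × 71% × 17% = 0.521424% of Halcyon Manufacturing Inc.
Aggregating (R2): 1.702074% + 0.521424% = 2.223498%.

2.223498%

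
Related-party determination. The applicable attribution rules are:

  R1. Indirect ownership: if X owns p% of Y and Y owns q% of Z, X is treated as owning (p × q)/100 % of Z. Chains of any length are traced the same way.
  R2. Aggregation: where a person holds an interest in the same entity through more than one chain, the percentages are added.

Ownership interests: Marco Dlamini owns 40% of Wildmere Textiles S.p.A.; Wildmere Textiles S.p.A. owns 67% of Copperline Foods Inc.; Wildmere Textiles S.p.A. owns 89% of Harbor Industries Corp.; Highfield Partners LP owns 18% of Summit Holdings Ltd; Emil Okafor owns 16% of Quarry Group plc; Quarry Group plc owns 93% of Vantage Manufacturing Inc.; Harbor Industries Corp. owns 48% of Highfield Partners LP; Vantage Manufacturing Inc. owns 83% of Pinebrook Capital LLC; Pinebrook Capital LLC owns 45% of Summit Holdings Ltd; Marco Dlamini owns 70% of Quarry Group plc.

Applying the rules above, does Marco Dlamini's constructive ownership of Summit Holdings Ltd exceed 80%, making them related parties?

No

Chain via Quarry Group plc → Vantage Manufacturing Inc. → Pinebrook Capital LLC (R1): 70% × 93% × 83% × 45% = 24.31485% of Summit Holdings Ltd.
Chain via Wildmere Textiles S.p.A. → Harbor Industries Corp. → Highfield Partners LP (R1): 40% × 89% × 48% × 18% = 3.07584% of Summit Holdings Ltd.
Aggregating (R2): 24.31485% + 3.07584% = 27.39069%.
27.39069% does not exceed the 80% threshold, so Marco is not a related party to Summit Holdings Ltd.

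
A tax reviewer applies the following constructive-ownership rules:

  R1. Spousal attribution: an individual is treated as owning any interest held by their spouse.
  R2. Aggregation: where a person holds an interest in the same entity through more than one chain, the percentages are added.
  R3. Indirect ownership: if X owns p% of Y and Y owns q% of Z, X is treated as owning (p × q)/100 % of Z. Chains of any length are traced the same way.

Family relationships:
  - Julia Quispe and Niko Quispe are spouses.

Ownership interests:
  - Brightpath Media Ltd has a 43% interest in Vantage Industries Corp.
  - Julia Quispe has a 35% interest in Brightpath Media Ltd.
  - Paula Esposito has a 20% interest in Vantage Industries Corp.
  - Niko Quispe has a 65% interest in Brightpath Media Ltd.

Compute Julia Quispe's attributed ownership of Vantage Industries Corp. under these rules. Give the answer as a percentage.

By spousal attribution (R1), Julia Quispe is treated as also owning Niko Quispe's interest in Brightpath Media Ltd, giving 35% + 65% = 100%.
Chain via Brightpath Media Ltd (R3): 100% × 43% = 43% of Vantage Industries Corp.

43%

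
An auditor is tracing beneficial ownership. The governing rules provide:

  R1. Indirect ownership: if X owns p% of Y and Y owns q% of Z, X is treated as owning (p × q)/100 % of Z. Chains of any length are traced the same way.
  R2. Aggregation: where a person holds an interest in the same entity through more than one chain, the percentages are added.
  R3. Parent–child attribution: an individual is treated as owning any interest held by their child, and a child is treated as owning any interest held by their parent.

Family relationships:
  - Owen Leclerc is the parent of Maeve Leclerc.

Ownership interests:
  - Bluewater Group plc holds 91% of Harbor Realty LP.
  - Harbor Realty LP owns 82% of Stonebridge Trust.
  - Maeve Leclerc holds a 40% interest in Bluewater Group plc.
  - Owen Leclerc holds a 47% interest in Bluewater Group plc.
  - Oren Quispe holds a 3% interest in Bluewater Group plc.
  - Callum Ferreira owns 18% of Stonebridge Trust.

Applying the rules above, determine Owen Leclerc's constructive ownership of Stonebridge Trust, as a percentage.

64.9194%

By parent–child attribution (R3), Owen Leclerc is treated as also owning Maeve Leclerc's interest in Bluewater Group plc, giving 47% + 40% = 87%.
Chain via Bluewater Group plc → Harbor Realty LP (R1): 87% × 91% × 82% = 64.9194% of Stonebridge Trust.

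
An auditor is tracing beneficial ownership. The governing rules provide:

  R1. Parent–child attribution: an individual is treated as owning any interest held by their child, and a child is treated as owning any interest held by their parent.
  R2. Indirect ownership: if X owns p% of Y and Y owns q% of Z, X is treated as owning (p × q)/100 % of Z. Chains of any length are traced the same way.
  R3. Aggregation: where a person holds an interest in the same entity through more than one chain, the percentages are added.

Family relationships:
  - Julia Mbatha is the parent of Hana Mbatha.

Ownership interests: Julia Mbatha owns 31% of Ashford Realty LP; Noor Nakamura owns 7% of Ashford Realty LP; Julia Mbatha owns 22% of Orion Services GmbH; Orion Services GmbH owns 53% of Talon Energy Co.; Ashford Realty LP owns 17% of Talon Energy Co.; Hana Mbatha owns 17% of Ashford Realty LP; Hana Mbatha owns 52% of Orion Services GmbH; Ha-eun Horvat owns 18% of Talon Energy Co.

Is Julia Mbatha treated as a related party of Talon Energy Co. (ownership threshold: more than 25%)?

By parent–child attribution (R1), Julia Mbatha is treated as also owning Hana Mbatha's interest in Ashford Realty LP, giving 31% + 17% = 48%.
By parent–child attribution (R1), Julia Mbatha is treated as also owning Hana Mbatha's interest in Orion Services GmbH, giving 22% + 52% = 74%.
Chain via Ashford Realty LP (R2): 48% × 17% = 8.16% of Talon Energy Co.
Chain via Orion Services GmbH (R2): 74% × 53% = 39.22% of Talon Energy Co.
Aggregating (R3): 8.16% + 39.22% = 47.38%.
47.38% exceeds the 25% threshold, so Julia is a related party to Talon Energy Co.

Yes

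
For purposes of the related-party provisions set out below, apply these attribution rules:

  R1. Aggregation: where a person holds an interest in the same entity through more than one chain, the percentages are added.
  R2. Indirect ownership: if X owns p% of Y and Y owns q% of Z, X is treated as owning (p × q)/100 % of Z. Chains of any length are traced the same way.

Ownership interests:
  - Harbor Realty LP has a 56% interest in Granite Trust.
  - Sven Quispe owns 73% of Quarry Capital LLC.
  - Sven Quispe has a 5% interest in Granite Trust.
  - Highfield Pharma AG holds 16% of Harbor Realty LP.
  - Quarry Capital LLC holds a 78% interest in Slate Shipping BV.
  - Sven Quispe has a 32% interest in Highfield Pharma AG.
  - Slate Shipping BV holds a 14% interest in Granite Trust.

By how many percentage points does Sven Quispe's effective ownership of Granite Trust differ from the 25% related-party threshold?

9.1612

Chain via Quarry Capital LLC → Slate Shipping BV (R2): 73% × 78% × 14% = 7.9716% of Granite Trust.
Chain via Highfield Pharma AG → Harbor Realty LP (R2): 32% × 16% × 56% = 2.8672% of Granite Trust.
Direct interest in Granite Trust: 5%.
Aggregating (R1): 7.9716% + 2.8672% + 5% = 15.8388%.
15.8388% falls short of the 25% threshold by 9.1612 percentage points.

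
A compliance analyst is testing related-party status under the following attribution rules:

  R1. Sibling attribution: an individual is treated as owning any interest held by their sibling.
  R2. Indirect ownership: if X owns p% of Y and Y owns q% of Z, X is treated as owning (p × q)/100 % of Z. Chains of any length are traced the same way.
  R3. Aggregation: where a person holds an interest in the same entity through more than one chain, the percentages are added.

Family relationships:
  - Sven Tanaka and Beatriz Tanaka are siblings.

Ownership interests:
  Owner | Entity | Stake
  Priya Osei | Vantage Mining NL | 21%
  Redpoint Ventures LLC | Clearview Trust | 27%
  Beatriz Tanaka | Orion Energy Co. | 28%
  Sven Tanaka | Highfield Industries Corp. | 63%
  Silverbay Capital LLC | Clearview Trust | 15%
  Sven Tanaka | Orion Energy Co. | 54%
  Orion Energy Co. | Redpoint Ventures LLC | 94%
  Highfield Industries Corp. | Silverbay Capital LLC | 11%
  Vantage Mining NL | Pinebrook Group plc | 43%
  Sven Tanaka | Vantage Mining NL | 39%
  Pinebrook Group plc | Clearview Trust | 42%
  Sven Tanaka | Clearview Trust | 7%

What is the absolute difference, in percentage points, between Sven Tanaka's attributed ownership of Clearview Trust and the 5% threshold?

30.8945

By sibling attribution (R1), Sven Tanaka is treated as also owning Beatriz Tanaka's interest in Orion Energy Co, giving 54% + 28% = 82%.
Chain via Highfield Industries Corp. → Silverbay Capital LLC (R2): 63% × 11% × 15% = 1.0395% of Clearview Trust.
Chain via Orion Energy Co. → Redpoint Ventures LLC (R2): 82% × 94% × 27% = 20.8116% of Clearview Trust.
Chain via Vantage Mining NL → Pinebrook Group plc (R2): 39% × 43% × 42% = 7.0434% of Clearview Trust.
Direct interest in Clearview Trust: 7%.
Aggregating (R3): 1.0395% + 20.8116% + 7.0434% + 7% = 35.8945%.
35.8945% exceeds the 5% threshold by 30.8945 percentage points.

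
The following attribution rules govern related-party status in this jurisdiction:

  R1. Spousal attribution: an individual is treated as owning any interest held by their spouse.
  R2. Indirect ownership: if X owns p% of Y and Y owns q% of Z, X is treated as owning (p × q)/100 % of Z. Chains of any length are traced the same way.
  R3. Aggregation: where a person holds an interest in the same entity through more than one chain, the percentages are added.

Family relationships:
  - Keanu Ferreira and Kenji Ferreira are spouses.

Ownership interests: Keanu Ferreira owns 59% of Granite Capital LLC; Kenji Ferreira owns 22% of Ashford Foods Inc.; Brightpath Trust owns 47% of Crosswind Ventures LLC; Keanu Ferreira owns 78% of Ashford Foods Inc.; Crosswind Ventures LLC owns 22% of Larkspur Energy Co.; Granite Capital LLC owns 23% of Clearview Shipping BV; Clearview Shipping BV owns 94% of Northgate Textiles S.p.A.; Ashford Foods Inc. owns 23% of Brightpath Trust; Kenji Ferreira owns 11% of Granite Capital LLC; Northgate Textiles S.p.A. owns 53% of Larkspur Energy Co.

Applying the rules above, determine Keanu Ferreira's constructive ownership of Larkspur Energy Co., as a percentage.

10.39922%

By spousal attribution (R1), Keanu Ferreira is treated as also owning Kenji Ferreira's interest in Ashford Foods Inc, giving 78% + 22% = 100%.
By spousal attribution (R1), Keanu Ferreira is treated as also owning Kenji Ferreira's interest in Granite Capital LLC, giving 59% + 11% = 70%.
Chain via Ashford Foods Inc. → Brightpath Trust → Crosswind Ventures LLC (R2): 100% × 23% × 47% × 22% = 2.3782% of Larkspur Energy Co.
Chain via Granite Capital LLC → Clearview Shipping BV → Northgate Textiles S.p.A. (R2): 70% × 23% × 94% × 53% = 8.02102% of Larkspur Energy Co.
Aggregating (R3): 2.3782% + 8.02102% = 10.39922%.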